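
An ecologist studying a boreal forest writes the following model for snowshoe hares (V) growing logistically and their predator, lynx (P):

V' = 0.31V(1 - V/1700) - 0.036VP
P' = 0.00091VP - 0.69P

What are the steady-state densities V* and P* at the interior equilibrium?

V* ≈ 758, P* ≈ 4.77

From dP/dt = 0 with P > 0: 0.00091V* = 0.69, so V* = 758.
Substitute into dV/dt = 0: 0.31(1 - 758/1700) = 0.036P*.
The bracket is 0.554, giving P* = 0.172/0.036 = 4.77.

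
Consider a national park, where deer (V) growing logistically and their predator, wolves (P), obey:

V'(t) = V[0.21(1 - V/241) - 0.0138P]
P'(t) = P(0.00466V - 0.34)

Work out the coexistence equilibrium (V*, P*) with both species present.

From dP/dt = 0 with P > 0: 0.00466V* = 0.34, so V* = 73.
Substitute into dV/dt = 0: 0.21(1 - 73/241) = 0.0138P*.
The bracket is 0.697, giving P* = 0.146/0.0138 = 10.6.

V* ≈ 73, P* ≈ 10.6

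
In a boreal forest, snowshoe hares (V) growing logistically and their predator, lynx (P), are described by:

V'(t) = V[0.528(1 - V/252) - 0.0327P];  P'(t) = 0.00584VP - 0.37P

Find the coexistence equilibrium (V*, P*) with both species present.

V* ≈ 63.4, P* ≈ 12.1

From dP/dt = 0 with P > 0: 0.00584V* = 0.37, so V* = 63.4.
Substitute into dV/dt = 0: 0.528(1 - 63.4/252) = 0.0327P*.
The bracket is 0.749, giving P* = 0.395/0.0327 = 12.1.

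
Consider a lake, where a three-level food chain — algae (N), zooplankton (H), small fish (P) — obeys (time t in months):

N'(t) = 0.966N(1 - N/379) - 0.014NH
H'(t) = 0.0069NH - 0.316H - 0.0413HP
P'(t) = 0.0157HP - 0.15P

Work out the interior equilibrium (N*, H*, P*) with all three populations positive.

N* ≈ 327, H* ≈ 9.55, P* ≈ 46.9

From dP/dt = 0: 0.0157H* = 0.15, so H* = 9.55.
From dN/dt = 0: 0.966(1 - N*/379) = 0.014·9.55, giving N* = 379·(1 - 0.138) = 327.
From dH/dt = 0: 0.0069·327 - 0.316 = 0.0413P*, so P* = 1.94/0.0413 = 46.9.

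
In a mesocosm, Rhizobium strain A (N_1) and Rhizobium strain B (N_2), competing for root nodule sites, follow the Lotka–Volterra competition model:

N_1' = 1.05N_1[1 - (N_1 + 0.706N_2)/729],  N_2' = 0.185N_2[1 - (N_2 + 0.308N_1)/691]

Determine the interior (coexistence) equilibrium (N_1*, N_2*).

Setting both brackets to zero gives the nullclines N_1 + 0.706N_2 = 729 and 0.308N_1 + N_2 = 691.
Substituting N_2 = 691 - 0.308N_1 into the first: N_1(1 - 0.706·0.308) = 729 - 0.706·691.
So N_1* = 241/0.783 = 308, and then N_2* = 691 - 0.308·308 = 596.

N_1* ≈ 308, N_2* ≈ 596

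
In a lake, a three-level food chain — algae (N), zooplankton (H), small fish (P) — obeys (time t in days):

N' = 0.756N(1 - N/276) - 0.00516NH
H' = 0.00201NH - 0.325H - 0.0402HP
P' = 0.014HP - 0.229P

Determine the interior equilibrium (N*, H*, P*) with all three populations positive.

From dP/dt = 0: 0.014H* = 0.229, so H* = 16.4.
From dN/dt = 0: 0.756(1 - N*/276) = 0.00516·16.4, giving N* = 276·(1 - 0.112) = 245.
From dH/dt = 0: 0.00201·245 - 0.325 = 0.0402P*, so P* = 0.168/0.0402 = 4.17.

N* ≈ 245, H* ≈ 16.4, P* ≈ 4.17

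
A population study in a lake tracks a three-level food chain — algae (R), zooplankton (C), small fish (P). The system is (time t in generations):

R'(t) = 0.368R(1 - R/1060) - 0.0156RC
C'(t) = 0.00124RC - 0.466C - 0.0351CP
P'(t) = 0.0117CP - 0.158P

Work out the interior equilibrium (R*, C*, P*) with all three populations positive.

R* ≈ 453, C* ≈ 13.5, P* ≈ 2.73

From dP/dt = 0: 0.0117C* = 0.158, so C* = 13.5.
From dR/dt = 0: 0.368(1 - R*/1060) = 0.0156·13.5, giving R* = 1060·(1 - 0.572) = 453.
From dC/dt = 0: 0.00124·453 - 0.466 = 0.0351P*, so P* = 0.096/0.0351 = 2.73.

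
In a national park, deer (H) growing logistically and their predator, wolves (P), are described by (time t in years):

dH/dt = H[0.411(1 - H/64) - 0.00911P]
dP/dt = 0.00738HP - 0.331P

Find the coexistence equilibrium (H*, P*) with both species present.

H* ≈ 44.9, P* ≈ 13.5

From dP/dt = 0 with P > 0: 0.00738H* = 0.331, so H* = 44.9.
Substitute into dH/dt = 0: 0.411(1 - 44.9/64) = 0.00911P*.
The bracket is 0.299, giving P* = 0.123/0.00911 = 13.5.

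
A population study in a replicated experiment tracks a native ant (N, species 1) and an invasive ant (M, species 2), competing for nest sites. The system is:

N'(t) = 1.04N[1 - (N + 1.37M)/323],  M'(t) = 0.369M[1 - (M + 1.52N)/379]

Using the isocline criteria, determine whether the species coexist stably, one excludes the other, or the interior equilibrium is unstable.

Compare the nullcline intercepts: K1/α12 = 323/1.37 = 236 < K2 = 379; K2/α21 = 379/1.52 = 249 < K1 = 323.
Since both are reversed, neither can invade when rare; the interior point is a saddle.

unstable coexistence (outcome depends on initial conditions)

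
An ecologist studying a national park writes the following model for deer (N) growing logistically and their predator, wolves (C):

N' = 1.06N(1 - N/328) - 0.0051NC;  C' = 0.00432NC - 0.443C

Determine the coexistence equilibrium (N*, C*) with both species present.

From dC/dt = 0 with C > 0: 0.00432N* = 0.443, so N* = 103.
Substitute into dN/dt = 0: 1.06(1 - 103/328) = 0.0051C*.
The bracket is 0.687, giving C* = 0.729/0.0051 = 143.

N* ≈ 103, C* ≈ 143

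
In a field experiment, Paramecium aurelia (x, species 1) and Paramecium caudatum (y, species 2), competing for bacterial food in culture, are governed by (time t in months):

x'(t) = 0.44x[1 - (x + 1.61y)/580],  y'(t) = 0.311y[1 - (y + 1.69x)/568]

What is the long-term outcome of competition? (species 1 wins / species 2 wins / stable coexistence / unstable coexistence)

Compare the nullcline intercepts: K1/α12 = 580/1.61 = 360 < K2 = 568; K2/α21 = 568/1.69 = 336 < K1 = 580.
Since both are reversed, neither can invade when rare; the interior point is a saddle.

unstable coexistence (outcome depends on initial conditions)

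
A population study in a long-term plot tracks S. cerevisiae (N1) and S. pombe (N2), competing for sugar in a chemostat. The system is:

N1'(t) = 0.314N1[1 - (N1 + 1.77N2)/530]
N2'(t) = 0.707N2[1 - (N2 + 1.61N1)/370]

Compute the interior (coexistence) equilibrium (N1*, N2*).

Setting both brackets to zero gives the nullclines N1 + 1.77N2 = 530 and 1.61N1 + N2 = 370.
Substituting N2 = 370 - 1.61N1 into the first: N1(1 - 1.77·1.61) = 530 - 1.77·370.
So N1* = -125/-1.85 = 67.5, and then N2* = 370 - 1.61·67.5 = 261.

N1* ≈ 67.5, N2* ≈ 261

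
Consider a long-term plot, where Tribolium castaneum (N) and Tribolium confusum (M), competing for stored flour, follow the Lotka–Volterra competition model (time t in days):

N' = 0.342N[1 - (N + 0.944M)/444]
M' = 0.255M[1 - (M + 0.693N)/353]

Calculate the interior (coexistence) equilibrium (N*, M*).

N* ≈ 320, M* ≈ 131

Setting both brackets to zero gives the nullclines N + 0.944M = 444 and 0.693N + M = 353.
Substituting M = 353 - 0.693N into the first: N(1 - 0.944·0.693) = 444 - 0.944·353.
So N* = 111/0.346 = 320, and then M* = 353 - 0.693·320 = 131.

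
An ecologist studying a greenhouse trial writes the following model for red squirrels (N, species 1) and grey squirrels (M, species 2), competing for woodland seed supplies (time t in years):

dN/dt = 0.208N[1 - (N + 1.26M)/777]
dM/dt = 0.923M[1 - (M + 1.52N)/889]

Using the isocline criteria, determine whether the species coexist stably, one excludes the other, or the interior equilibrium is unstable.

Compare the nullcline intercepts: K1/α12 = 777/1.26 = 617 < K2 = 889; K2/α21 = 889/1.52 = 585 < K1 = 777.
Since both are reversed, neither can invade when rare; the interior point is a saddle.

unstable coexistence (outcome depends on initial conditions)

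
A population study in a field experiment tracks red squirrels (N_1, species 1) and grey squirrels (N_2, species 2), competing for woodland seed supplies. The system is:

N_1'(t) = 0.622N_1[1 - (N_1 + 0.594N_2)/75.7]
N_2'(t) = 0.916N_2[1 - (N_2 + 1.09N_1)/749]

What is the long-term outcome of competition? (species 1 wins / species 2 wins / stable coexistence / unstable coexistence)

Compare the nullcline intercepts: K1/α12 = 75.7/0.594 = 127 < K2 = 749; K2/α21 = 749/1.09 = 687 > K1 = 75.7.
Since the inequalities point opposite ways, species 2 can invade but species 1 cannot.

species 2 excludes species 1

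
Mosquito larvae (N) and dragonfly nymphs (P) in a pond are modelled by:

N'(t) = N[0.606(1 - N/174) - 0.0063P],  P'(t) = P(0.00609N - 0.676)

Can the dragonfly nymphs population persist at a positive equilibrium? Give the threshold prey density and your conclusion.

Threshold N = 111; K > 111, so yes, the predator persists.

The predator equation gives dP/dt > 0 only when N > 0.676/0.00609 = 111.
Without the predator, N → K = 174. Since 174 > 111, the predator can invade and persist.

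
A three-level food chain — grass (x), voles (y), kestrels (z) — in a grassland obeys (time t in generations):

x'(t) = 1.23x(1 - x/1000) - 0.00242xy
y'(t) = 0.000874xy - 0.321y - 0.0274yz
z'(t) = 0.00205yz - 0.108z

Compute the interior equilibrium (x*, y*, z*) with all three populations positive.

x* ≈ 896, y* ≈ 52.7, z* ≈ 16.9

From dz/dt = 0: 0.00205y* = 0.108, so y* = 52.7.
From dx/dt = 0: 1.23(1 - x*/1000) = 0.00242·52.7, giving x* = 1000·(1 - 0.104) = 896.
From dy/dt = 0: 0.000874·896 - 0.321 = 0.0274z*, so z* = 0.462/0.0274 = 16.9.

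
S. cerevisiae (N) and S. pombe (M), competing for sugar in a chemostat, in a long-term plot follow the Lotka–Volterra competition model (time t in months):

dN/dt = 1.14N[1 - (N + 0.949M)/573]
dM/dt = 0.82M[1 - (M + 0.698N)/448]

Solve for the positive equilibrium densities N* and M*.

N* ≈ 438, M* ≈ 142

Setting both brackets to zero gives the nullclines N + 0.949M = 573 and 0.698N + M = 448.
Substituting M = 448 - 0.698N into the first: N(1 - 0.949·0.698) = 573 - 0.949·448.
So N* = 148/0.338 = 438, and then M* = 448 - 0.698·438 = 142.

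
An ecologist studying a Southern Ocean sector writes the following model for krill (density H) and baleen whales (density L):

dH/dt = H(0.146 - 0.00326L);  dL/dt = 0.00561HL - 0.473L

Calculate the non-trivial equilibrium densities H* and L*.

Set dL/dt = 0 with L > 0: 0.00561H - 0.473 = 0, so H* = 0.473/0.00561 = 84.3.
Set dH/dt = 0 with H > 0: 0.146 - 0.00326L = 0, so L* = 0.146/0.00326 = 44.8.

H* ≈ 84.3, L* ≈ 44.8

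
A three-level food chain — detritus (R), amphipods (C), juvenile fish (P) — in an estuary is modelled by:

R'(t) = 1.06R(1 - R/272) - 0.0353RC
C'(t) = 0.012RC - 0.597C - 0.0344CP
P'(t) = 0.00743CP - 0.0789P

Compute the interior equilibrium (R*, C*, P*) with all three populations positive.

R* ≈ 176, C* ≈ 10.6, P* ≈ 44

From dP/dt = 0: 0.00743C* = 0.0789, so C* = 10.6.
From dR/dt = 0: 1.06(1 - R*/272) = 0.0353·10.6, giving R* = 272·(1 - 0.354) = 176.
From dC/dt = 0: 0.012·176 - 0.597 = 0.0344P*, so P* = 1.51/0.0344 = 44.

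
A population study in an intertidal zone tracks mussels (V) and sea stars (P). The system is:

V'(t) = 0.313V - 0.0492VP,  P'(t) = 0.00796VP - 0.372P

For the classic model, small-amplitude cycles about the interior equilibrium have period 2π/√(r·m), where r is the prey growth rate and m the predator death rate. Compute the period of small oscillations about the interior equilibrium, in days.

T ≈ 18.4 days

Here r = 0.313 and m = 0.372, so r·m = 0.116.
ω = √0.116 = 0.341 per day, hence T = 2π/ω ≈ 18.4 days.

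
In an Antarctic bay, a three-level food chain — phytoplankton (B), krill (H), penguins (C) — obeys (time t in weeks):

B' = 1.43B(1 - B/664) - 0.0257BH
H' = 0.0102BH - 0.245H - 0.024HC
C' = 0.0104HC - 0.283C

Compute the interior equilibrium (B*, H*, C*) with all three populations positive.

B* ≈ 339, H* ≈ 27.2, C* ≈ 134

From dC/dt = 0: 0.0104H* = 0.283, so H* = 27.2.
From dB/dt = 0: 1.43(1 - B*/664) = 0.0257·27.2, giving B* = 664·(1 - 0.489) = 339.
From dH/dt = 0: 0.0102·339 - 0.245 = 0.024C*, so C* = 3.22/0.024 = 134.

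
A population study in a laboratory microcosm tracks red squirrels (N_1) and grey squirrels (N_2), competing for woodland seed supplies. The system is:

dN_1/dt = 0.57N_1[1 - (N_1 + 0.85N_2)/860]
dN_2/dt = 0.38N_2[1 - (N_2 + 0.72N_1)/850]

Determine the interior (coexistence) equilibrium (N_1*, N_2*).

N_1* ≈ 354, N_2* ≈ 595

Setting both brackets to zero gives the nullclines N_1 + 0.85N_2 = 860 and 0.72N_1 + N_2 = 850.
Substituting N_2 = 850 - 0.72N_1 into the first: N_1(1 - 0.85·0.72) = 860 - 0.85·850.
So N_1* = 138/0.388 = 354, and then N_2* = 850 - 0.72·354 = 595.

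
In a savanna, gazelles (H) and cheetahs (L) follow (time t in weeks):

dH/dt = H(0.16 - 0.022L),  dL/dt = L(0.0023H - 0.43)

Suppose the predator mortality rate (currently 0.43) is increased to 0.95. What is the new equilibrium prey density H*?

At the interior fixed point, setting dL/dt = 0 with L > 0 fixes H* = (predator death rate)/(HL coefficient) — independent of the other coefficients.
With the change, H* = 0.95/0.0023 = 413; it rises from 187.

H* ≈ 413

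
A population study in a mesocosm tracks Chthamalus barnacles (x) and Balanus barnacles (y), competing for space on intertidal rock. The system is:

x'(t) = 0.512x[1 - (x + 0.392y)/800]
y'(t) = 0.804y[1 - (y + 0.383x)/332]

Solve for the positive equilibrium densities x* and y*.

Setting both brackets to zero gives the nullclines x + 0.392y = 800 and 0.383x + y = 332.
Substituting y = 332 - 0.383x into the first: x(1 - 0.392·0.383) = 800 - 0.392·332.
So x* = 670/0.85 = 788, and then y* = 332 - 0.383·788 = 30.1.

x* ≈ 788, y* ≈ 30.1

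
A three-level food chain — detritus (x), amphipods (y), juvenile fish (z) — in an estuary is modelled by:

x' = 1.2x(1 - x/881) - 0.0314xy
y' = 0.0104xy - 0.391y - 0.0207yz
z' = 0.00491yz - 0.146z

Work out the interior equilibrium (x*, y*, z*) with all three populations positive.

From dz/dt = 0: 0.00491y* = 0.146, so y* = 29.7.
From dx/dt = 0: 1.2(1 - x*/881) = 0.0314·29.7, giving x* = 881·(1 - 0.778) = 196.
From dy/dt = 0: 0.0104·196 - 0.391 = 0.0207z*, so z* = 1.64/0.0207 = 79.3.

x* ≈ 196, y* ≈ 29.7, z* ≈ 79.3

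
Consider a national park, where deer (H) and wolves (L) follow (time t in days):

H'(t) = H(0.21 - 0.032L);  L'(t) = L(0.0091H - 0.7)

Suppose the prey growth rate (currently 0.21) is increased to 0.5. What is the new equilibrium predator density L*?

At the interior fixed point, setting dH/dt = 0 with H > 0 fixes L* = (prey growth rate)/(HL coefficient) — independent of the other coefficients.
With the change, L* = 0.5/0.032 = 15.6; it rises from 6.56.

L* ≈ 15.6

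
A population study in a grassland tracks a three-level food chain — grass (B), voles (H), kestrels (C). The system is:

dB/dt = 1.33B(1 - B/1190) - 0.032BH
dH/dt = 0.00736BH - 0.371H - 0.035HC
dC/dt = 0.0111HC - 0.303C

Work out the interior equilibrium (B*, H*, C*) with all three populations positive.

From dC/dt = 0: 0.0111H* = 0.303, so H* = 27.3.
From dB/dt = 0: 1.33(1 - B*/1190) = 0.032·27.3, giving B* = 1190·(1 - 0.657) = 408.
From dH/dt = 0: 0.00736·408 - 0.371 = 0.035C*, so C* = 2.64/0.035 = 75.3.

B* ≈ 408, H* ≈ 27.3, C* ≈ 75.3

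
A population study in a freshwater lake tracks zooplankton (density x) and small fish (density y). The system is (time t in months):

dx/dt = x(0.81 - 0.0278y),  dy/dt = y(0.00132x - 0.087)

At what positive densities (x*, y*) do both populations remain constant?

Set dy/dt = 0 with y > 0: 0.00132x - 0.087 = 0, so x* = 0.087/0.00132 = 65.9.
Set dx/dt = 0 with x > 0: 0.81 - 0.0278y = 0, so y* = 0.81/0.0278 = 29.1.

x* ≈ 65.9, y* ≈ 29.1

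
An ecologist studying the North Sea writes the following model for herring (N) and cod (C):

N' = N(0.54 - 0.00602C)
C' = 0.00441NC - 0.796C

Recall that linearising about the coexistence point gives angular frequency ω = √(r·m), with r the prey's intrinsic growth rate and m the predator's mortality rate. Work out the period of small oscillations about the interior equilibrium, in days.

Here r = 0.54 and m = 0.796, so r·m = 0.43.
ω = √0.43 = 0.656 per day, hence T = 2π/ω ≈ 9.58 days.

T ≈ 9.58 days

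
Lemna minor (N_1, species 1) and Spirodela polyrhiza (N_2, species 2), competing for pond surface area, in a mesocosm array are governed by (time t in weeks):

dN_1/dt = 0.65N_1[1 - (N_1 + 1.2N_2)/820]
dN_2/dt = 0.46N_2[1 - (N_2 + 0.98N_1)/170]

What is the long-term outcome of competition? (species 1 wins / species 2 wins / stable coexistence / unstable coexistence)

species 1 excludes species 2

Compare the nullcline intercepts: K1/α12 = 820/1.2 = 683 > K2 = 170; K2/α21 = 170/0.98 = 173 < K1 = 820.
Since the inequalities point opposite ways, species 1 can invade but species 2 cannot.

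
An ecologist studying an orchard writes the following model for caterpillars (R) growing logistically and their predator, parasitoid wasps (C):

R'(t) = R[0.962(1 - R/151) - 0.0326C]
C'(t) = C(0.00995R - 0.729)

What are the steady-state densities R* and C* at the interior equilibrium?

From dC/dt = 0 with C > 0: 0.00995R* = 0.729, so R* = 73.3.
Substitute into dR/dt = 0: 0.962(1 - 73.3/151) = 0.0326C*.
The bracket is 0.515, giving C* = 0.495/0.0326 = 15.2.

R* ≈ 73.3, C* ≈ 15.2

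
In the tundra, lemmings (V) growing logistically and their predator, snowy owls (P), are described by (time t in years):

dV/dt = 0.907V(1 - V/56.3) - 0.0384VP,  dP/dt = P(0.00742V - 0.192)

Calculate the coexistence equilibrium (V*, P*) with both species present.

From dP/dt = 0 with P > 0: 0.00742V* = 0.192, so V* = 25.9.
Substitute into dV/dt = 0: 0.907(1 - 25.9/56.3) = 0.0384P*.
The bracket is 0.54, giving P* = 0.49/0.0384 = 12.8.

V* ≈ 25.9, P* ≈ 12.8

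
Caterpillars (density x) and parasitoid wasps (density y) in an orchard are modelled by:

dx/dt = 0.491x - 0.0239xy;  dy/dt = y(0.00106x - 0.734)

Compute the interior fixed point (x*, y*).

x* ≈ 692, y* ≈ 20.5

Set dy/dt = 0 with y > 0: 0.00106x - 0.734 = 0, so x* = 0.734/0.00106 = 692.
Set dx/dt = 0 with x > 0: 0.491 - 0.0239y = 0, so y* = 0.491/0.0239 = 20.5.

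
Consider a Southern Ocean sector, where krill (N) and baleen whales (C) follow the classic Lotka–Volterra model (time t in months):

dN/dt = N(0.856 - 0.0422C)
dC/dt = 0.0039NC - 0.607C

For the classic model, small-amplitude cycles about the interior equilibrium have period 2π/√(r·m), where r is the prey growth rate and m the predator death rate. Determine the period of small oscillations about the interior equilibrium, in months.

T ≈ 8.72 months

Here r = 0.856 and m = 0.607, so r·m = 0.52.
ω = √0.52 = 0.721 per month, hence T = 2π/ω ≈ 8.72 months.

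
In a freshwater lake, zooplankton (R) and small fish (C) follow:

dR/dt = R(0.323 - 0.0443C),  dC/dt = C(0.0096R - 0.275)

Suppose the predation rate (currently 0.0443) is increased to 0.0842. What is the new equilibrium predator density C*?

C* ≈ 3.84

At the interior fixed point, setting dR/dt = 0 with R > 0 fixes C* = (prey growth rate)/(RC coefficient) — independent of the other coefficients.
With the change, C* = 0.323/0.0842 = 3.84; it falls from 7.29.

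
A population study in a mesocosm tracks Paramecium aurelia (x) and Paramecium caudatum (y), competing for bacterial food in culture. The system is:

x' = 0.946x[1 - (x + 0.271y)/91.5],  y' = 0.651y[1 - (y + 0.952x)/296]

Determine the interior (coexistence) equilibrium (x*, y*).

Setting both brackets to zero gives the nullclines x + 0.271y = 91.5 and 0.952x + y = 296.
Substituting y = 296 - 0.952x into the first: x(1 - 0.271·0.952) = 91.5 - 0.271·296.
So x* = 11.3/0.742 = 15.2, and then y* = 296 - 0.952·15.2 = 282.

x* ≈ 15.2, y* ≈ 282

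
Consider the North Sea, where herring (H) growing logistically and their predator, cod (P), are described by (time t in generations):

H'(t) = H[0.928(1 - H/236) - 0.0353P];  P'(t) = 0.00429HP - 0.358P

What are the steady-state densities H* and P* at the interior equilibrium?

From dP/dt = 0 with P > 0: 0.00429H* = 0.358, so H* = 83.4.
Substitute into dH/dt = 0: 0.928(1 - 83.4/236) = 0.0353P*.
The bracket is 0.646, giving P* = 0.6/0.0353 = 17.

H* ≈ 83.4, P* ≈ 17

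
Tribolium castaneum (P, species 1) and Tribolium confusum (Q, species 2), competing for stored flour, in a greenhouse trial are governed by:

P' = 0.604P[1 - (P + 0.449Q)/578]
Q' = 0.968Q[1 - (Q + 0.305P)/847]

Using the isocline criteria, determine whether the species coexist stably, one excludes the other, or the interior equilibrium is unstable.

Compare the nullcline intercepts: K1/α12 = 578/0.449 = 1290 > K2 = 847; K2/α21 = 847/0.305 = 2780 > K1 = 578.
Since both inequalities hold, each species can invade when rare, so the interior equilibrium is stable.

stable coexistence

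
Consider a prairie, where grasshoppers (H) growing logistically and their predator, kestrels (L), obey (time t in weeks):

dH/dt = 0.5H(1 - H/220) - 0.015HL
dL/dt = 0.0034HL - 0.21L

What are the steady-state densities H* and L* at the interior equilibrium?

H* ≈ 61.8, L* ≈ 24

From dL/dt = 0 with L > 0: 0.0034H* = 0.21, so H* = 61.8.
Substitute into dH/dt = 0: 0.5(1 - 61.8/220) = 0.015L*.
The bracket is 0.719, giving L* = 0.36/0.015 = 24.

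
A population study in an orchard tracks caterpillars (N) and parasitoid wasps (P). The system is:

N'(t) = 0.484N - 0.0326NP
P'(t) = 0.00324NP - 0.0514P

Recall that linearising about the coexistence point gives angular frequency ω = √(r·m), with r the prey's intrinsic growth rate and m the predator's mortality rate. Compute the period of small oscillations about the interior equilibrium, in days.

Here r = 0.484 and m = 0.0514, so r·m = 0.0249.
ω = √0.0249 = 0.158 per day, hence T = 2π/ω ≈ 39.8 days.

T ≈ 39.8 days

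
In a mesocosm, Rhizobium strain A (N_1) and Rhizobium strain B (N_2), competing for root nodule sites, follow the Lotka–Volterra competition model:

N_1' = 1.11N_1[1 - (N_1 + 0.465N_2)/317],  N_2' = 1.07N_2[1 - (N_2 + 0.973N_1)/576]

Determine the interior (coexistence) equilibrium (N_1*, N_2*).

Setting both brackets to zero gives the nullclines N_1 + 0.465N_2 = 317 and 0.973N_1 + N_2 = 576.
Substituting N_2 = 576 - 0.973N_1 into the first: N_1(1 - 0.465·0.973) = 317 - 0.465·576.
So N_1* = 49.2/0.548 = 89.8, and then N_2* = 576 - 0.973·89.8 = 489.

N_1* ≈ 89.8, N_2* ≈ 489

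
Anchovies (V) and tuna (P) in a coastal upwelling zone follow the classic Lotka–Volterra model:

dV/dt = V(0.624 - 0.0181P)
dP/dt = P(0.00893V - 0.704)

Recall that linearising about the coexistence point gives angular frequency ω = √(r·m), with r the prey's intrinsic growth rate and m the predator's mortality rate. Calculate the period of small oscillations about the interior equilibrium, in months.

Here r = 0.624 and m = 0.704, so r·m = 0.439.
ω = √0.439 = 0.663 per month, hence T = 2π/ω ≈ 9.48 months.

T ≈ 9.48 months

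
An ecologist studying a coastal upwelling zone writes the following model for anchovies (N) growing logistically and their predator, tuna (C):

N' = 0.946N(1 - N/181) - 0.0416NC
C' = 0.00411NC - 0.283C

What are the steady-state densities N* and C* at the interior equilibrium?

From dC/dt = 0 with C > 0: 0.00411N* = 0.283, so N* = 68.9.
Substitute into dN/dt = 0: 0.946(1 - 68.9/181) = 0.0416C*.
The bracket is 0.62, giving C* = 0.586/0.0416 = 14.1.

N* ≈ 68.9, C* ≈ 14.1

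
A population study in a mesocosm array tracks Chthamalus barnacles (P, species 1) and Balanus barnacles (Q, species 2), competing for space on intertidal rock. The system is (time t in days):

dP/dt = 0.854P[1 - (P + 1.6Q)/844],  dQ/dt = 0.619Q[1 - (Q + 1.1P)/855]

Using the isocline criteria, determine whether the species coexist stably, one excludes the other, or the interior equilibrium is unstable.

unstable coexistence (outcome depends on initial conditions)

Compare the nullcline intercepts: K1/α12 = 844/1.6 = 528 < K2 = 855; K2/α21 = 855/1.1 = 777 < K1 = 844.
Since both are reversed, neither can invade when rare; the interior point is a saddle.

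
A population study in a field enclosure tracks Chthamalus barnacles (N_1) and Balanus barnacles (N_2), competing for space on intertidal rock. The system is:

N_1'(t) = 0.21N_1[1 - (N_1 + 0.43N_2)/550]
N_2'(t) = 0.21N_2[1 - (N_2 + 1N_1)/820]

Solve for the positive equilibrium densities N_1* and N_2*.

Setting both brackets to zero gives the nullclines N_1 + 0.43N_2 = 550 and 1N_1 + N_2 = 820.
Substituting N_2 = 820 - 1N_1 into the first: N_1(1 - 0.43·1) = 550 - 0.43·820.
So N_1* = 197/0.57 = 346, and then N_2* = 820 - 1·346 = 474.

N_1* ≈ 346, N_2* ≈ 474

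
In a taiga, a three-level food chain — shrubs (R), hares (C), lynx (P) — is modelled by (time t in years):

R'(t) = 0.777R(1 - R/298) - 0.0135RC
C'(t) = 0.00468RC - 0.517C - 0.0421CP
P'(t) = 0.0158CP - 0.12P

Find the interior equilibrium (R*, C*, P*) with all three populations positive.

From dP/dt = 0: 0.0158C* = 0.12, so C* = 7.59.
From dR/dt = 0: 0.777(1 - R*/298) = 0.0135·7.59, giving R* = 298·(1 - 0.132) = 259.
From dC/dt = 0: 0.00468·259 - 0.517 = 0.0421P*, so P* = 0.694/0.0421 = 16.5.

R* ≈ 259, C* ≈ 7.59, P* ≈ 16.5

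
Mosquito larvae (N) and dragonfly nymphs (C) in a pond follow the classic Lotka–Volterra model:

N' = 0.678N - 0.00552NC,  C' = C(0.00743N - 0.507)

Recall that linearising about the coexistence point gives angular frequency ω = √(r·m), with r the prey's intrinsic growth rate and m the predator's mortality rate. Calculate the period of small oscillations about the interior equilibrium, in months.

Here r = 0.678 and m = 0.507, so r·m = 0.344.
ω = √0.344 = 0.586 per month, hence T = 2π/ω ≈ 10.7 months.

T ≈ 10.7 months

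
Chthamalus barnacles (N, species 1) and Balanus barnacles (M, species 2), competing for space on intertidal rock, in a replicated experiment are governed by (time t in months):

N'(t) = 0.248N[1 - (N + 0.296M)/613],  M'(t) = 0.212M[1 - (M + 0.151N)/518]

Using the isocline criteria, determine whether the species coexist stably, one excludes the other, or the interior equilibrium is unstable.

Compare the nullcline intercepts: K1/α12 = 613/0.296 = 2070 > K2 = 518; K2/α21 = 518/0.151 = 3430 > K1 = 613.
Since both inequalities hold, each species can invade when rare, so the interior equilibrium is stable.

stable coexistence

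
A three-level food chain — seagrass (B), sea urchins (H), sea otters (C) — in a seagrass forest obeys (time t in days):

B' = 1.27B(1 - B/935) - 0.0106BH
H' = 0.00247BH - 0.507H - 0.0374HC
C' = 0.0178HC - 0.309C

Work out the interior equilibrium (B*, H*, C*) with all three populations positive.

From dC/dt = 0: 0.0178H* = 0.309, so H* = 17.4.
From dB/dt = 0: 1.27(1 - B*/935) = 0.0106·17.4, giving B* = 935·(1 - 0.145) = 800.
From dH/dt = 0: 0.00247·800 - 0.507 = 0.0374C*, so C* = 1.47/0.0374 = 39.2.

B* ≈ 800, H* ≈ 17.4, C* ≈ 39.2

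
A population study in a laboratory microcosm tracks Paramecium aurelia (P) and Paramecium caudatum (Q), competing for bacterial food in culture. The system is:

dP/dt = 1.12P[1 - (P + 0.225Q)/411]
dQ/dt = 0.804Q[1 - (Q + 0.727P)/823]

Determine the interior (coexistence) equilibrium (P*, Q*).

Setting both brackets to zero gives the nullclines P + 0.225Q = 411 and 0.727P + Q = 823.
Substituting Q = 823 - 0.727P into the first: P(1 - 0.225·0.727) = 411 - 0.225·823.
So P* = 226/0.836 = 270, and then Q* = 823 - 0.727·270 = 627.

P* ≈ 270, Q* ≈ 627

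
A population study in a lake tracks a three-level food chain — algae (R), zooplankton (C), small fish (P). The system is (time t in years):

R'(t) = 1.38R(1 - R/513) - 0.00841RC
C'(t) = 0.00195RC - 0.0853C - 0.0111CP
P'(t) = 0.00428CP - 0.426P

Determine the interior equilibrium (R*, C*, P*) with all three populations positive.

R* ≈ 202, C* ≈ 99.5, P* ≈ 27.8

From dP/dt = 0: 0.00428C* = 0.426, so C* = 99.5.
From dR/dt = 0: 1.38(1 - R*/513) = 0.00841·99.5, giving R* = 513·(1 - 0.607) = 202.
From dC/dt = 0: 0.00195·202 - 0.0853 = 0.0111P*, so P* = 0.308/0.0111 = 27.8.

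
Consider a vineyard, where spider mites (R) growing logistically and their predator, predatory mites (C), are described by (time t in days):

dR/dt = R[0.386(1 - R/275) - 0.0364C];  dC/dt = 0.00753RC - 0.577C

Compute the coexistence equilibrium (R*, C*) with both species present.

From dC/dt = 0 with C > 0: 0.00753R* = 0.577, so R* = 76.6.
Substitute into dR/dt = 0: 0.386(1 - 76.6/275) = 0.0364C*.
The bracket is 0.721, giving C* = 0.278/0.0364 = 7.65.

R* ≈ 76.6, C* ≈ 7.65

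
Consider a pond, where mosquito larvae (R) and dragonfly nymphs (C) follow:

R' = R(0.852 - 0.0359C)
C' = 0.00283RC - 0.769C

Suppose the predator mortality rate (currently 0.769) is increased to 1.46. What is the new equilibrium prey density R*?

At the interior fixed point, setting dC/dt = 0 with C > 0 fixes R* = (predator death rate)/(RC coefficient) — independent of the other coefficients.
With the change, R* = 1.46/0.00283 = 516; it rises from 272.

R* ≈ 516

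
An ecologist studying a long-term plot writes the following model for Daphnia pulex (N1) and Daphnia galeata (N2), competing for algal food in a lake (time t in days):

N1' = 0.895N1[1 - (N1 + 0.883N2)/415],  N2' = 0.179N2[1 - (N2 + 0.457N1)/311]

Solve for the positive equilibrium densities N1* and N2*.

N1* ≈ 235, N2* ≈ 203

Setting both brackets to zero gives the nullclines N1 + 0.883N2 = 415 and 0.457N1 + N2 = 311.
Substituting N2 = 311 - 0.457N1 into the first: N1(1 - 0.883·0.457) = 415 - 0.883·311.
So N1* = 140/0.596 = 235, and then N2* = 311 - 0.457·235 = 203.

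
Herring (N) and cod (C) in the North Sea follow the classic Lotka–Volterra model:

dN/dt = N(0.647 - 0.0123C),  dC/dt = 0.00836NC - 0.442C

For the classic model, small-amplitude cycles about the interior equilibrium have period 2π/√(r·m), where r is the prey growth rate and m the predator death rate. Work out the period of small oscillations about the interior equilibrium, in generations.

T ≈ 11.7 generations

Here r = 0.647 and m = 0.442, so r·m = 0.286.
ω = √0.286 = 0.535 per generation, hence T = 2π/ω ≈ 11.7 generations.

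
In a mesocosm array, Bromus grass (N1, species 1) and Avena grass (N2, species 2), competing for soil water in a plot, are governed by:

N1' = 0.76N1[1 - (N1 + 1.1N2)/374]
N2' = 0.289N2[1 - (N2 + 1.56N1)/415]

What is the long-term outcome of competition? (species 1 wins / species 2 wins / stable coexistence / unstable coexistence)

unstable coexistence (outcome depends on initial conditions)

Compare the nullcline intercepts: K1/α12 = 374/1.1 = 340 < K2 = 415; K2/α21 = 415/1.56 = 266 < K1 = 374.
Since both are reversed, neither can invade when rare; the interior point is a saddle.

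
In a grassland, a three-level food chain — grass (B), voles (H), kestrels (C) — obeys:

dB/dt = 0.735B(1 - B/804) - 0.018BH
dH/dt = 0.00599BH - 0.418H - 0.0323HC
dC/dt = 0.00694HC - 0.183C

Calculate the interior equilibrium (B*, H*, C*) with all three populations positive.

From dC/dt = 0: 0.00694H* = 0.183, so H* = 26.4.
From dB/dt = 0: 0.735(1 - B*/804) = 0.018·26.4, giving B* = 804·(1 - 0.646) = 285.
From dH/dt = 0: 0.00599·285 - 0.418 = 0.0323C*, so C* = 1.29/0.0323 = 39.9.

B* ≈ 285, H* ≈ 26.4, C* ≈ 39.9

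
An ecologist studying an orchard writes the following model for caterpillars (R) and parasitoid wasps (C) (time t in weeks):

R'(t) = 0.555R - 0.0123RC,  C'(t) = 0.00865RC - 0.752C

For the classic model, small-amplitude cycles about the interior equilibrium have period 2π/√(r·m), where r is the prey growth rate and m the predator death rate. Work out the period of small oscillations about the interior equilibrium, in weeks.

T ≈ 9.73 weeks

Here r = 0.555 and m = 0.752, so r·m = 0.417.
ω = √0.417 = 0.646 per week, hence T = 2π/ω ≈ 9.73 weeks.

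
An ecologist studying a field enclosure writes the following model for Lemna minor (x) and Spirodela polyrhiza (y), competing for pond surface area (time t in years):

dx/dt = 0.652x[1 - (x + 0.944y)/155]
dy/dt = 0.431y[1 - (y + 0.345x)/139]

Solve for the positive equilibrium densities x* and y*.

Setting both brackets to zero gives the nullclines x + 0.944y = 155 and 0.345x + y = 139.
Substituting y = 139 - 0.345x into the first: x(1 - 0.944·0.345) = 155 - 0.944·139.
So x* = 23.8/0.674 = 35.3, and then y* = 139 - 0.345·35.3 = 127.

x* ≈ 35.3, y* ≈ 127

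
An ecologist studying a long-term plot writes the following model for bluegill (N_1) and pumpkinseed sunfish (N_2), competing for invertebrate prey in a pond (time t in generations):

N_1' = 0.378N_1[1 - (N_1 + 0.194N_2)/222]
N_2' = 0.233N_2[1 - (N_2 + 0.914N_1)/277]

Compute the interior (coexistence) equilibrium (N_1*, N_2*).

N_1* ≈ 205, N_2* ≈ 90.1

Setting both brackets to zero gives the nullclines N_1 + 0.194N_2 = 222 and 0.914N_1 + N_2 = 277.
Substituting N_2 = 277 - 0.914N_1 into the first: N_1(1 - 0.194·0.914) = 222 - 0.194·277.
So N_1* = 168/0.823 = 205, and then N_2* = 277 - 0.914·205 = 90.1.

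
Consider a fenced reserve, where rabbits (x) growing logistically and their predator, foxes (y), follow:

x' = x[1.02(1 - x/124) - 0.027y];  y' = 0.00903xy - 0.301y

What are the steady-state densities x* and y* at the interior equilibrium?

From dy/dt = 0 with y > 0: 0.00903x* = 0.301, so x* = 33.3.
Substitute into dx/dt = 0: 1.02(1 - 33.3/124) = 0.027y*.
The bracket is 0.731, giving y* = 0.746/0.027 = 27.6.

x* ≈ 33.3, y* ≈ 27.6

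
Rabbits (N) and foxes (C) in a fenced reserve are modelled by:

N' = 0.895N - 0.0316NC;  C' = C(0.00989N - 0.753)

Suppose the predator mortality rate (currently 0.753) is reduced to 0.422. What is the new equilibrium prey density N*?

At the interior fixed point, setting dC/dt = 0 with C > 0 fixes N* = (predator death rate)/(NC coefficient) — independent of the other coefficients.
With the change, N* = 0.422/0.00989 = 42.7; it falls from 76.1.

N* ≈ 42.7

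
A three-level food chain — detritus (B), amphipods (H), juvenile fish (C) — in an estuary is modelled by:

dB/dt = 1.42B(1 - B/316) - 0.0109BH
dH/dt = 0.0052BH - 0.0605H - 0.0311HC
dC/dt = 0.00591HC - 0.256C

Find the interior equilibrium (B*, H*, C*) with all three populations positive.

From dC/dt = 0: 0.00591H* = 0.256, so H* = 43.3.
From dB/dt = 0: 1.42(1 - B*/316) = 0.0109·43.3, giving B* = 316·(1 - 0.332) = 211.
From dH/dt = 0: 0.0052·211 - 0.0605 = 0.0311C*, so C* = 1.04/0.0311 = 33.3.

B* ≈ 211, H* ≈ 43.3, C* ≈ 33.3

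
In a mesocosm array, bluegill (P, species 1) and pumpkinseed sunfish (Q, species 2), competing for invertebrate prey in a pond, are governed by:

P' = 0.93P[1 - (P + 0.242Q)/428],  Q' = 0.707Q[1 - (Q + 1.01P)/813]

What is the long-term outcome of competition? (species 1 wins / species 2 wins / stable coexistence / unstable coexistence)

stable coexistence

Compare the nullcline intercepts: K1/α12 = 428/0.242 = 1770 > K2 = 813; K2/α21 = 813/1.01 = 805 > K1 = 428.
Since both inequalities hold, each species can invade when rare, so the interior equilibrium is stable.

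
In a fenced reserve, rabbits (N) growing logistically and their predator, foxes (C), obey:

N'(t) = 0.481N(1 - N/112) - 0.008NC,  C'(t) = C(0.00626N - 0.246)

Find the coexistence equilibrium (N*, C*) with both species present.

N* ≈ 39.3, C* ≈ 39

From dC/dt = 0 with C > 0: 0.00626N* = 0.246, so N* = 39.3.
Substitute into dN/dt = 0: 0.481(1 - 39.3/112) = 0.008C*.
The bracket is 0.649, giving C* = 0.312/0.008 = 39.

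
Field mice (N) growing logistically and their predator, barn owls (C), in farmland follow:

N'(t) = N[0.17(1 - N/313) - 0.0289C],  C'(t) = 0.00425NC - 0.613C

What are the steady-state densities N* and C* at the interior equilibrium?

From dC/dt = 0 with C > 0: 0.00425N* = 0.613, so N* = 144.
Substitute into dN/dt = 0: 0.17(1 - 144/313) = 0.0289C*.
The bracket is 0.539, giving C* = 0.0917/0.0289 = 3.17.

N* ≈ 144, C* ≈ 3.17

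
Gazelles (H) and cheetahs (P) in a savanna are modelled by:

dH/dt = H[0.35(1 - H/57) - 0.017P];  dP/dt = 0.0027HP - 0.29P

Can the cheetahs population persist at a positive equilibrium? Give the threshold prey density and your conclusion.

Threshold H = 107; K < 107, so no, the predator goes extinct.

The predator equation gives dP/dt > 0 only when H > 0.29/0.0027 = 107.
Without the predator, H → K = 57. Since 57 < 107, the predator cannot invade.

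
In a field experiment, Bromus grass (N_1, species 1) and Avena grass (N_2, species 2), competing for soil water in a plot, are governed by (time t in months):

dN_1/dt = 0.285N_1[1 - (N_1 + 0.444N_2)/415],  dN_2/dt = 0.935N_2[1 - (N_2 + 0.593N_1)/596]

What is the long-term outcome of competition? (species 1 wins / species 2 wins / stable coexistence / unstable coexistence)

stable coexistence

Compare the nullcline intercepts: K1/α12 = 415/0.444 = 935 > K2 = 596; K2/α21 = 596/0.593 = 1010 > K1 = 415.
Since both inequalities hold, each species can invade when rare, so the interior equilibrium is stable.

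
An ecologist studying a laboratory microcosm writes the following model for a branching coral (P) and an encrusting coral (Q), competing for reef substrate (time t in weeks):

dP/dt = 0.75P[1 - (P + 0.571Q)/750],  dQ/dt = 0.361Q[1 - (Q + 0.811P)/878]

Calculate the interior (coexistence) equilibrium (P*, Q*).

Setting both brackets to zero gives the nullclines P + 0.571Q = 750 and 0.811P + Q = 878.
Substituting Q = 878 - 0.811P into the first: P(1 - 0.571·0.811) = 750 - 0.571·878.
So P* = 249/0.537 = 463, and then Q* = 878 - 0.811·463 = 502.

P* ≈ 463, Q* ≈ 502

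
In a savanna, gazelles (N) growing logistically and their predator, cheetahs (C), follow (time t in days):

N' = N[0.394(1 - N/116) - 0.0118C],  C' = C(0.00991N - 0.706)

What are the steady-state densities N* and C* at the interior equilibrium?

From dC/dt = 0 with C > 0: 0.00991N* = 0.706, so N* = 71.2.
Substitute into dN/dt = 0: 0.394(1 - 71.2/116) = 0.0118C*.
The bracket is 0.386, giving C* = 0.152/0.0118 = 12.9.

N* ≈ 71.2, C* ≈ 12.9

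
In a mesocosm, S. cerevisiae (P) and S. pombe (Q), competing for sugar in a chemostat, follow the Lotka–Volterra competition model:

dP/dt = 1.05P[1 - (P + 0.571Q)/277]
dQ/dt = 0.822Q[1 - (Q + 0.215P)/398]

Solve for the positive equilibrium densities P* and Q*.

Setting both brackets to zero gives the nullclines P + 0.571Q = 277 and 0.215P + Q = 398.
Substituting Q = 398 - 0.215P into the first: P(1 - 0.571·0.215) = 277 - 0.571·398.
So P* = 49.7/0.877 = 56.7, and then Q* = 398 - 0.215·56.7 = 386.

P* ≈ 56.7, Q* ≈ 386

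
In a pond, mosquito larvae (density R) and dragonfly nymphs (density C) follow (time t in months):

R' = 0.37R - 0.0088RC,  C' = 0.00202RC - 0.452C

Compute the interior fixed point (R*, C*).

Set dC/dt = 0 with C > 0: 0.00202R - 0.452 = 0, so R* = 0.452/0.00202 = 224.
Set dR/dt = 0 with R > 0: 0.37 - 0.0088C = 0, so C* = 0.37/0.0088 = 42.

R* ≈ 224, C* ≈ 42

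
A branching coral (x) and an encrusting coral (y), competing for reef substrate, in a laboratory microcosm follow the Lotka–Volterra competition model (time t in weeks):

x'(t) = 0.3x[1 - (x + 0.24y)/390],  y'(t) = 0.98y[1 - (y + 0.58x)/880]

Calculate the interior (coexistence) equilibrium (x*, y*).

x* ≈ 208, y* ≈ 760

Setting both brackets to zero gives the nullclines x + 0.24y = 390 and 0.58x + y = 880.
Substituting y = 880 - 0.58x into the first: x(1 - 0.24·0.58) = 390 - 0.24·880.
So x* = 179/0.861 = 208, and then y* = 880 - 0.58·208 = 760.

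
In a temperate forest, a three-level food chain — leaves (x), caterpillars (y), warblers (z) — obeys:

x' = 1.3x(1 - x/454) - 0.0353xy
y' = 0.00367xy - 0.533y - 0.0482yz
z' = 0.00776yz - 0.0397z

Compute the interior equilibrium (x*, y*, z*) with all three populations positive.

x* ≈ 391, y* ≈ 5.12, z* ≈ 18.7

From dz/dt = 0: 0.00776y* = 0.0397, so y* = 5.12.
From dx/dt = 0: 1.3(1 - x*/454) = 0.0353·5.12, giving x* = 454·(1 - 0.139) = 391.
From dy/dt = 0: 0.00367·391 - 0.533 = 0.0482z*, so z* = 0.902/0.0482 = 18.7.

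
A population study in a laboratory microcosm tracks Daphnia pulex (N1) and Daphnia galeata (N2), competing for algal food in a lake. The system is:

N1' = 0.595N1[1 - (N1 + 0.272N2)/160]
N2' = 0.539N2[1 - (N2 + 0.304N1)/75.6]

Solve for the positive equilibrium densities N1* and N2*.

N1* ≈ 152, N2* ≈ 29.4

Setting both brackets to zero gives the nullclines N1 + 0.272N2 = 160 and 0.304N1 + N2 = 75.6.
Substituting N2 = 75.6 - 0.304N1 into the first: N1(1 - 0.272·0.304) = 160 - 0.272·75.6.
So N1* = 139/0.917 = 152, and then N2* = 75.6 - 0.304·152 = 29.4.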